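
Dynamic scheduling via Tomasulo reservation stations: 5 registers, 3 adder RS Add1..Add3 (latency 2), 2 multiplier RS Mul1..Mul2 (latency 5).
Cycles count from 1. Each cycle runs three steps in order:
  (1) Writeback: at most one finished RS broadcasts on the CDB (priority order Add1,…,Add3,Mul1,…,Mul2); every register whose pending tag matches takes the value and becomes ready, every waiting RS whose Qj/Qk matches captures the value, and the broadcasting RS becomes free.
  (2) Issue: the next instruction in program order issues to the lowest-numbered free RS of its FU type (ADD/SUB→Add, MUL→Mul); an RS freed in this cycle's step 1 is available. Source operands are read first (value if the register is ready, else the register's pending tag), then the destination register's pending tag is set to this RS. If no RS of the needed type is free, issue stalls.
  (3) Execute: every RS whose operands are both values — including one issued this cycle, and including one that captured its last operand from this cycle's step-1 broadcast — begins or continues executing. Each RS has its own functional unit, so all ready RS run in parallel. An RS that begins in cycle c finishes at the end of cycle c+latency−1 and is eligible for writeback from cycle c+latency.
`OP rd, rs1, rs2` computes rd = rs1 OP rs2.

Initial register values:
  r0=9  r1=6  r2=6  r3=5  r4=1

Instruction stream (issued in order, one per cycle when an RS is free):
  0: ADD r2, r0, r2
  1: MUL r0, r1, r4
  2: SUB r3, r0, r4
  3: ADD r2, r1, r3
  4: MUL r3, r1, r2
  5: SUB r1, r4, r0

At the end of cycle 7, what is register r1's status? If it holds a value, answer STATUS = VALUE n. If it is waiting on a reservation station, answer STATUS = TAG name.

cycle 1: issue ADD r2<-Add1 // r0:9,r1:6,r2:Add1,r3:5,r4:1
cycle 2: issue MUL r0<-Mul1 // r0:Mul1,r1:6,r2:Add1,r3:5,r4:1
cycle 3: CDB Add1=15; issue SUB r3<-Add1 // r0:Mul1,r1:6,r2:15,r3:Add1,r4:1
cycle 4: issue ADD r2<-Add2 // r0:Mul1,r1:6,r2:Add2,r3:Add1,r4:1
cycle 5: issue MUL r3<-Mul2 // r0:Mul1,r1:6,r2:Add2,r3:Mul2,r4:1
cycle 6: issue SUB r1<-Add3 // r0:Mul1,r1:Add3,r2:Add2,r3:Mul2,r4:1
cycle 7: CDB Mul1=6 // r0:6,r1:Add3,r2:Add2,r3:Mul2,r4:1

STATUS = TAG Add3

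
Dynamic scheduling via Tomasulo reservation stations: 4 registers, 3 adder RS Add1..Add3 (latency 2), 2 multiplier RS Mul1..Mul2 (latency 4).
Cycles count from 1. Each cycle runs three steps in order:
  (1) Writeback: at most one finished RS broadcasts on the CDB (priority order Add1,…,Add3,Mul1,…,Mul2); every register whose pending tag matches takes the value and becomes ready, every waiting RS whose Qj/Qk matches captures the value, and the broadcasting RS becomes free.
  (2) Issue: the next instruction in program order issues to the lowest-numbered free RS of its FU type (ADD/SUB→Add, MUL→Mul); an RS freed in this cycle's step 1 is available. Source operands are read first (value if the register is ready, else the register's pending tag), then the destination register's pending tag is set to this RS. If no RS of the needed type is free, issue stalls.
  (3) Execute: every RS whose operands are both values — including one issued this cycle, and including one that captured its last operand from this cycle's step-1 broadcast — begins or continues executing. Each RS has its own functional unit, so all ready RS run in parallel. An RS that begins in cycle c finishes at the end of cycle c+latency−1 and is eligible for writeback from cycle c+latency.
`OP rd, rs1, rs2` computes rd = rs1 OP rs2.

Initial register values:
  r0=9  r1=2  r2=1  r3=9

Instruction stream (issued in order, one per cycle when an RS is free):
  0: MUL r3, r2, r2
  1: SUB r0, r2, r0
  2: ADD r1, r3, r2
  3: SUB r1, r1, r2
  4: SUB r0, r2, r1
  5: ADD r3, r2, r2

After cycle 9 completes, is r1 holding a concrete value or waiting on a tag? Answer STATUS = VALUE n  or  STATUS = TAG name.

c1: issue MUL r3<-Mul1 | r0:9,r1:2,r2:1,r3:Mul1
c2: issue SUB r0<-Add1 | r0:Add1,r1:2,r2:1,r3:Mul1
c3: issue ADD r1<-Add2 | r0:Add1,r1:Add2,r2:1,r3:Mul1
c4: CDB Add1=-8; issue SUB r1<-Add1 | r0:-8,r1:Add1,r2:1,r3:Mul1
c5: CDB Mul1=1; issue SUB r0<-Add3 | r0:Add3,r1:Add1,r2:1,r3:1
c6: stall | r0:Add3,r1:Add1,r2:1,r3:1
c7: CDB Add2=2; issue ADD r3<-Add2 | r0:Add3,r1:Add1,r2:1,r3:Add2
c8: - | r0:Add3,r1:Add1,r2:1,r3:Add2
c9: CDB Add1=1 | r0:Add3,r1:1,r2:1,r3:Add2

STATUS = VALUE 1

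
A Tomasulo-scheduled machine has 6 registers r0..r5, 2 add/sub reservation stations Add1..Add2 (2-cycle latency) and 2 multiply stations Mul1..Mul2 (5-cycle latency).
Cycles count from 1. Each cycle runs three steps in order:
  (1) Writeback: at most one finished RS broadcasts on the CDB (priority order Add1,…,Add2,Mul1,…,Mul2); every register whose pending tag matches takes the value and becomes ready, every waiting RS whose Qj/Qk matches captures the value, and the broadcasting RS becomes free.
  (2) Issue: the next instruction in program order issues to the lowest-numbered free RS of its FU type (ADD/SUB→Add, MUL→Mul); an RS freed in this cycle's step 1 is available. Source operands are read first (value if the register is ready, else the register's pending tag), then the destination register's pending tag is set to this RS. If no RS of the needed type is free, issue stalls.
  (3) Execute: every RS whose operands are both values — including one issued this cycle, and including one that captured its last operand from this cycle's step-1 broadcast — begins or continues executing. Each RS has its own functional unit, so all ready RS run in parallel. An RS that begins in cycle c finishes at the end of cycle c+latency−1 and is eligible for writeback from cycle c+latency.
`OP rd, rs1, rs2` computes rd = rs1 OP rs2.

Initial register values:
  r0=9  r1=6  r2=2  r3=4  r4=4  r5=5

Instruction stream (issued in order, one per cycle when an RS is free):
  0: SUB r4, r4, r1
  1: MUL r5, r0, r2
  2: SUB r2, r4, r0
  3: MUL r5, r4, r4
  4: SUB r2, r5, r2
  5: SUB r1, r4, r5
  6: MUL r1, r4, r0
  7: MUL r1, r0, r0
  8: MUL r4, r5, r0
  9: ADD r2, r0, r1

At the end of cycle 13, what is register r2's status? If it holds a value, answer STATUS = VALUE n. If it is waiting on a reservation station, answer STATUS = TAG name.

  c1: issue SUB r4<-Add1  regs: r0:9,r1:6,r2:2,r3:4,r4:Add1,r5:5
  c2: issue MUL r5<-Mul1  regs: r0:9,r1:6,r2:2,r3:4,r4:Add1,r5:Mul1
  c3: CDB Add1=-2; issue SUB r2<-Add1  regs: r0:9,r1:6,r2:Add1,r3:4,r4:-2,r5:Mul1
  c4: issue MUL r5<-Mul2  regs: r0:9,r1:6,r2:Add1,r3:4,r4:-2,r5:Mul2
  c5: CDB Add1=-11; issue SUB r2<-Add1  regs: r0:9,r1:6,r2:Add1,r3:4,r4:-2,r5:Mul2
  c6: issue SUB r1<-Add2  regs: r0:9,r1:Add2,r2:Add1,r3:4,r4:-2,r5:Mul2
  c7: CDB Mul1=18; issue MUL r1<-Mul1  regs: r0:9,r1:Mul1,r2:Add1,r3:4,r4:-2,r5:Mul2
  c8: stall  regs: r0:9,r1:Mul1,r2:Add1,r3:4,r4:-2,r5:Mul2
  c9: CDB Mul2=4; issue MUL r1<-Mul2  regs: r0:9,r1:Mul2,r2:Add1,r3:4,r4:-2,r5:4
  c10: stall  regs: r0:9,r1:Mul2,r2:Add1,r3:4,r4:-2,r5:4
  c11: CDB Add1=15; stall  regs: r0:9,r1:Mul2,r2:15,r3:4,r4:-2,r5:4
  c12: CDB Add2=-6; stall  regs: r0:9,r1:Mul2,r2:15,r3:4,r4:-2,r5:4
  c13: CDB Mul1=-18; issue MUL r4<-Mul1  regs: r0:9,r1:Mul2,r2:15,r3:4,r4:Mul1,r5:4

STATUS = VALUE 15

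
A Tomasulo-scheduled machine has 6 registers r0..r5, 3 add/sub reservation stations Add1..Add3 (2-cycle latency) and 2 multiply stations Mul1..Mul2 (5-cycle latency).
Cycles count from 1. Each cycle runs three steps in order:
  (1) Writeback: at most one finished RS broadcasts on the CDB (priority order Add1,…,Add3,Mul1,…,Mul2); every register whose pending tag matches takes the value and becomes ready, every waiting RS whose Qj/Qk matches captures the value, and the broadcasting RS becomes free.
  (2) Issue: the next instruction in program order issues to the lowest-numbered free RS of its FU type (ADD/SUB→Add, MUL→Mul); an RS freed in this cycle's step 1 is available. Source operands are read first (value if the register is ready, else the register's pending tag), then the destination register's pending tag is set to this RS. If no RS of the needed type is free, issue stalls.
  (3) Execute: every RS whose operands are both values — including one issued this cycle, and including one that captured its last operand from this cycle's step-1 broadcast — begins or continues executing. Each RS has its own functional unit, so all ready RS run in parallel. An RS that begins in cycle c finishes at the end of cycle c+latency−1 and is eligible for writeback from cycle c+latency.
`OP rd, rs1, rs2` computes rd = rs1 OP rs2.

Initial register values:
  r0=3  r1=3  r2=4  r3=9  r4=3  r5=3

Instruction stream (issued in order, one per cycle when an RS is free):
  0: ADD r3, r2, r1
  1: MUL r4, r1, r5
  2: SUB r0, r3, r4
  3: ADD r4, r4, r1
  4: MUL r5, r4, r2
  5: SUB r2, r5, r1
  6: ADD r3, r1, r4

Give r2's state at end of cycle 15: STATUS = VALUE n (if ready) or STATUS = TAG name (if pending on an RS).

  c1: issue ADD r3<-Add1  regs: r0:3,r1:3,r2:4,r3:Add1,r4:3,r5:3
  c2: issue MUL r4<-Mul1  regs: r0:3,r1:3,r2:4,r3:Add1,r4:Mul1,r5:3
  c3: CDB Add1=7; issue SUB r0<-Add1  regs: r0:Add1,r1:3,r2:4,r3:7,r4:Mul1,r5:3
  c4: issue ADD r4<-Add2  regs: r0:Add1,r1:3,r2:4,r3:7,r4:Add2,r5:3
  c5: issue MUL r5<-Mul2  regs: r0:Add1,r1:3,r2:4,r3:7,r4:Add2,r5:Mul2
  c6: issue SUB r2<-Add3  regs: r0:Add1,r1:3,r2:Add3,r3:7,r4:Add2,r5:Mul2
  c7: CDB Mul1=9; stall  regs: r0:Add1,r1:3,r2:Add3,r3:7,r4:Add2,r5:Mul2
  c8: stall  regs: r0:Add1,r1:3,r2:Add3,r3:7,r4:Add2,r5:Mul2
  c9: CDB Add1=-2; issue ADD r3<-Add1  regs: r0:-2,r1:3,r2:Add3,r3:Add1,r4:Add2,r5:Mul2
  c10: CDB Add2=12  regs: r0:-2,r1:3,r2:Add3,r3:Add1,r4:12,r5:Mul2
  c11: -  regs: r0:-2,r1:3,r2:Add3,r3:Add1,r4:12,r5:Mul2
  c12: CDB Add1=15  regs: r0:-2,r1:3,r2:Add3,r3:15,r4:12,r5:Mul2
  c13: -  regs: r0:-2,r1:3,r2:Add3,r3:15,r4:12,r5:Mul2
  c14: -  regs: r0:-2,r1:3,r2:Add3,r3:15,r4:12,r5:Mul2
  c15: CDB Mul2=48  regs: r0:-2,r1:3,r2:Add3,r3:15,r4:12,r5:48

STATUS = TAG Add3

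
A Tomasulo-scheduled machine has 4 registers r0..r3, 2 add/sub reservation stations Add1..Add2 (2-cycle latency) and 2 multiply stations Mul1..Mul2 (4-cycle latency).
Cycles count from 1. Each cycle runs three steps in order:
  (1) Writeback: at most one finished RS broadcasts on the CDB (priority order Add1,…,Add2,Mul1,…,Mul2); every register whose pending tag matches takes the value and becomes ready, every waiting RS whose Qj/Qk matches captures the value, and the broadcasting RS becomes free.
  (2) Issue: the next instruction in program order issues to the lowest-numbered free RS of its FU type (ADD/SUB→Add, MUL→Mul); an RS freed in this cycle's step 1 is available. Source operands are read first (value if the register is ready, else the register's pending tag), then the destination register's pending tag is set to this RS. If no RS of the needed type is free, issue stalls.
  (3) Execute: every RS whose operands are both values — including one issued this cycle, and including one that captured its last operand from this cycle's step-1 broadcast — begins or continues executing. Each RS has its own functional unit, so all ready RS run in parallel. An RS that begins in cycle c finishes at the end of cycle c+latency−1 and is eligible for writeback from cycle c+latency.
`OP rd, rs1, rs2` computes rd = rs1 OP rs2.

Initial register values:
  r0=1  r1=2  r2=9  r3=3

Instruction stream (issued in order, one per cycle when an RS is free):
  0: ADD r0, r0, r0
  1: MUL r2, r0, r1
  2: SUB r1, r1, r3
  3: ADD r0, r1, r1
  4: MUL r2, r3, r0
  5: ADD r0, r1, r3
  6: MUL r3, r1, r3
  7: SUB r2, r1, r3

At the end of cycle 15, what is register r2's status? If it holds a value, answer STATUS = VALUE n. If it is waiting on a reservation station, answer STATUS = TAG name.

STATUS = VALUE 2

c1: issue ADD r0<-Add1 | r0:Add1,r1:2,r2:9,r3:3
c2: issue MUL r2<-Mul1 | r0:Add1,r1:2,r2:Mul1,r3:3
c3: CDB Add1=2; issue SUB r1<-Add1 | r0:2,r1:Add1,r2:Mul1,r3:3
c4: issue ADD r0<-Add2 | r0:Add2,r1:Add1,r2:Mul1,r3:3
c5: CDB Add1=-1; issue MUL r2<-Mul2 | r0:Add2,r1:-1,r2:Mul2,r3:3
c6: issue ADD r0<-Add1 | r0:Add1,r1:-1,r2:Mul2,r3:3
c7: CDB Add2=-2; stall | r0:Add1,r1:-1,r2:Mul2,r3:3
c8: CDB Add1=2; stall | r0:2,r1:-1,r2:Mul2,r3:3
c9: CDB Mul1=4; issue MUL r3<-Mul1 | r0:2,r1:-1,r2:Mul2,r3:Mul1
c10: issue SUB r2<-Add1 | r0:2,r1:-1,r2:Add1,r3:Mul1
c11: CDB Mul2=-6 | r0:2,r1:-1,r2:Add1,r3:Mul1
c12: - | r0:2,r1:-1,r2:Add1,r3:Mul1
c13: CDB Mul1=-3 | r0:2,r1:-1,r2:Add1,r3:-3
c14: - | r0:2,r1:-1,r2:Add1,r3:-3
c15: CDB Add1=2 | r0:2,r1:-1,r2:2,r3:-3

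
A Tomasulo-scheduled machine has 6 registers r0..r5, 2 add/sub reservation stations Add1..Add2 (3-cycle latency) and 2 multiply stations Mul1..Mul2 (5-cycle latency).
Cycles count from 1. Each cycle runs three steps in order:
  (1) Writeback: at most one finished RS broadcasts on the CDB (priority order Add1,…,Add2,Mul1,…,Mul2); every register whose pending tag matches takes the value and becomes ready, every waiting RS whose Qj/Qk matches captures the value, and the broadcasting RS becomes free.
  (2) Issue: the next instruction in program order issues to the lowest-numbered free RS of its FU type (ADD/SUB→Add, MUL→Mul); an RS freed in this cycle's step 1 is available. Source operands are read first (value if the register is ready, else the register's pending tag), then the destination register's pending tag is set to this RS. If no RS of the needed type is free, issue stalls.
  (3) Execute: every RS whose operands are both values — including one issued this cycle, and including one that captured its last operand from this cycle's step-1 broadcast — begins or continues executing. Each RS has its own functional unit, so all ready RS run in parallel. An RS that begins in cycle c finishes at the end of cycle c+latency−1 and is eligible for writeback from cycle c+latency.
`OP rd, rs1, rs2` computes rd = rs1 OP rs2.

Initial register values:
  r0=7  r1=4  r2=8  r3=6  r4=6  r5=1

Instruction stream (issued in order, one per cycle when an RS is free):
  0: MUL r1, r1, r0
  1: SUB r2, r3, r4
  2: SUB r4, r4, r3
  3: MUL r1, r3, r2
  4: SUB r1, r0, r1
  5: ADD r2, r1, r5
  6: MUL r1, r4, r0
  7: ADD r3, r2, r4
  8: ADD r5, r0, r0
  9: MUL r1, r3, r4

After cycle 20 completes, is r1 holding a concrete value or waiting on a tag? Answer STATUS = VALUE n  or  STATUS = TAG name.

STATUS = TAG Mul1

c1: issue MUL r1<-Mul1 | r0:7,r1:Mul1,r2:8,r3:6,r4:6,r5:1
c2: issue SUB r2<-Add1 | r0:7,r1:Mul1,r2:Add1,r3:6,r4:6,r5:1
c3: issue SUB r4<-Add2 | r0:7,r1:Mul1,r2:Add1,r3:6,r4:Add2,r5:1
c4: issue MUL r1<-Mul2 | r0:7,r1:Mul2,r2:Add1,r3:6,r4:Add2,r5:1
c5: CDB Add1=0; issue SUB r1<-Add1 | r0:7,r1:Add1,r2:0,r3:6,r4:Add2,r5:1
c6: CDB Add2=0; issue ADD r2<-Add2 | r0:7,r1:Add1,r2:Add2,r3:6,r4:0,r5:1
c7: CDB Mul1=28; issue MUL r1<-Mul1 | r0:7,r1:Mul1,r2:Add2,r3:6,r4:0,r5:1
c8: stall | r0:7,r1:Mul1,r2:Add2,r3:6,r4:0,r5:1
c9: stall | r0:7,r1:Mul1,r2:Add2,r3:6,r4:0,r5:1
c10: CDB Mul2=0; stall | r0:7,r1:Mul1,r2:Add2,r3:6,r4:0,r5:1
c11: stall | r0:7,r1:Mul1,r2:Add2,r3:6,r4:0,r5:1
c12: CDB Mul1=0; stall | r0:7,r1:0,r2:Add2,r3:6,r4:0,r5:1
c13: CDB Add1=7; issue ADD r3<-Add1 | r0:7,r1:0,r2:Add2,r3:Add1,r4:0,r5:1
c14: stall | r0:7,r1:0,r2:Add2,r3:Add1,r4:0,r5:1
c15: stall | r0:7,r1:0,r2:Add2,r3:Add1,r4:0,r5:1
c16: CDB Add2=8; issue ADD r5<-Add2 | r0:7,r1:0,r2:8,r3:Add1,r4:0,r5:Add2
c17: issue MUL r1<-Mul1 | r0:7,r1:Mul1,r2:8,r3:Add1,r4:0,r5:Add2
c18: - | r0:7,r1:Mul1,r2:8,r3:Add1,r4:0,r5:Add2
c19: CDB Add1=8 | r0:7,r1:Mul1,r2:8,r3:8,r4:0,r5:Add2
c20: CDB Add2=14 | r0:7,r1:Mul1,r2:8,r3:8,r4:0,r5:14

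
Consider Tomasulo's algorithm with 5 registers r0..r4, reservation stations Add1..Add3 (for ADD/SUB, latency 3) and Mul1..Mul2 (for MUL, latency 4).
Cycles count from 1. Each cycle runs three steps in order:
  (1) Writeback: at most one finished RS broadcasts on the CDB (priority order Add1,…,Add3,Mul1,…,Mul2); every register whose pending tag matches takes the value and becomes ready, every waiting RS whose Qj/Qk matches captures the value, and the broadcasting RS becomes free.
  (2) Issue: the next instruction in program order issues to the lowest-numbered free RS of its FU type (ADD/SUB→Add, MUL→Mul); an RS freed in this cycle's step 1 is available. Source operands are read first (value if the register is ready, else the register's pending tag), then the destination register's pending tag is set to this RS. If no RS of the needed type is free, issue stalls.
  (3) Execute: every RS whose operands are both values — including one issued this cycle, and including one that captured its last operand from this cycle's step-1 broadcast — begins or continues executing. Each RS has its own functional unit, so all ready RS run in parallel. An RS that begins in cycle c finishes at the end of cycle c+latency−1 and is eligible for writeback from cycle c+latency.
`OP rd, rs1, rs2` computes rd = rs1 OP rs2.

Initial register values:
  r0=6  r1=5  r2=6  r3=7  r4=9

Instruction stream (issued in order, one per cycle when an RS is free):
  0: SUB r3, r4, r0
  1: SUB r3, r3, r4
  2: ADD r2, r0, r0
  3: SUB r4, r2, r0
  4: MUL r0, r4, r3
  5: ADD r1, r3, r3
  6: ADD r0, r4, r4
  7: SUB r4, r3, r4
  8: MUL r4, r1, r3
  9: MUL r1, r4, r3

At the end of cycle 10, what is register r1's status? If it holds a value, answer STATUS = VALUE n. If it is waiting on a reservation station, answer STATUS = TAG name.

c1: issue SUB r3<-Add1 | r0:6,r1:5,r2:6,r3:Add1,r4:9
c2: issue SUB r3<-Add2 | r0:6,r1:5,r2:6,r3:Add2,r4:9
c3: issue ADD r2<-Add3 | r0:6,r1:5,r2:Add3,r3:Add2,r4:9
c4: CDB Add1=3; issue SUB r4<-Add1 | r0:6,r1:5,r2:Add3,r3:Add2,r4:Add1
c5: issue MUL r0<-Mul1 | r0:Mul1,r1:5,r2:Add3,r3:Add2,r4:Add1
c6: CDB Add3=12; issue ADD r1<-Add3 | r0:Mul1,r1:Add3,r2:12,r3:Add2,r4:Add1
c7: CDB Add2=-6; issue ADD r0<-Add2 | r0:Add2,r1:Add3,r2:12,r3:-6,r4:Add1
c8: stall | r0:Add2,r1:Add3,r2:12,r3:-6,r4:Add1
c9: CDB Add1=6; issue SUB r4<-Add1 | r0:Add2,r1:Add3,r2:12,r3:-6,r4:Add1
c10: CDB Add3=-12; issue MUL r4<-Mul2 | r0:Add2,r1:-12,r2:12,r3:-6,r4:Mul2

STATUS = VALUE -12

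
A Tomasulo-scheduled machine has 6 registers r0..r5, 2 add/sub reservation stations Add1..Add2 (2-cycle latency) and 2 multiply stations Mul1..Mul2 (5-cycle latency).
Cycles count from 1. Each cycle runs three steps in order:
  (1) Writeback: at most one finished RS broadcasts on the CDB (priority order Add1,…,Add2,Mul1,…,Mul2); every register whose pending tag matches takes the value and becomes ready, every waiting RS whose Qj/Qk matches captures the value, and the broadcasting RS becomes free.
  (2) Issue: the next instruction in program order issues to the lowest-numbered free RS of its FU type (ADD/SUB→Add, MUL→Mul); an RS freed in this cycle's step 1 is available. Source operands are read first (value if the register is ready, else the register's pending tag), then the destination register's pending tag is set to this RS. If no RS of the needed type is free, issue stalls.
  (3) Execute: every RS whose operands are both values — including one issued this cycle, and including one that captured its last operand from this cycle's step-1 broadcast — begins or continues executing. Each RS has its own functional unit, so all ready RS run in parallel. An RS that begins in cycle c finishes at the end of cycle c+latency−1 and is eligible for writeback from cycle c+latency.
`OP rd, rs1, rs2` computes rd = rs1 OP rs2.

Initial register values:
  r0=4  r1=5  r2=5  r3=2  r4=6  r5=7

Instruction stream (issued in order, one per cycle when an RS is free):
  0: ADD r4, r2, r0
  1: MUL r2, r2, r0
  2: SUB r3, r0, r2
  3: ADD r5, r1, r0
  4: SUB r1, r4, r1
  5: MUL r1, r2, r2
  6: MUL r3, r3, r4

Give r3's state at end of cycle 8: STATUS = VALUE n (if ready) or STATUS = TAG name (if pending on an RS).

c1: issue ADD r4<-Add1 | r0:4,r1:5,r2:5,r3:2,r4:Add1,r5:7
c2: issue MUL r2<-Mul1 | r0:4,r1:5,r2:Mul1,r3:2,r4:Add1,r5:7
c3: CDB Add1=9; issue SUB r3<-Add1 | r0:4,r1:5,r2:Mul1,r3:Add1,r4:9,r5:7
c4: issue ADD r5<-Add2 | r0:4,r1:5,r2:Mul1,r3:Add1,r4:9,r5:Add2
c5: stall | r0:4,r1:5,r2:Mul1,r3:Add1,r4:9,r5:Add2
c6: CDB Add2=9; issue SUB r1<-Add2 | r0:4,r1:Add2,r2:Mul1,r3:Add1,r4:9,r5:9
c7: CDB Mul1=20; issue MUL r1<-Mul1 | r0:4,r1:Mul1,r2:20,r3:Add1,r4:9,r5:9
c8: CDB Add2=4; issue MUL r3<-Mul2 | r0:4,r1:Mul1,r2:20,r3:Mul2,r4:9,r5:9

STATUS = TAG Mul2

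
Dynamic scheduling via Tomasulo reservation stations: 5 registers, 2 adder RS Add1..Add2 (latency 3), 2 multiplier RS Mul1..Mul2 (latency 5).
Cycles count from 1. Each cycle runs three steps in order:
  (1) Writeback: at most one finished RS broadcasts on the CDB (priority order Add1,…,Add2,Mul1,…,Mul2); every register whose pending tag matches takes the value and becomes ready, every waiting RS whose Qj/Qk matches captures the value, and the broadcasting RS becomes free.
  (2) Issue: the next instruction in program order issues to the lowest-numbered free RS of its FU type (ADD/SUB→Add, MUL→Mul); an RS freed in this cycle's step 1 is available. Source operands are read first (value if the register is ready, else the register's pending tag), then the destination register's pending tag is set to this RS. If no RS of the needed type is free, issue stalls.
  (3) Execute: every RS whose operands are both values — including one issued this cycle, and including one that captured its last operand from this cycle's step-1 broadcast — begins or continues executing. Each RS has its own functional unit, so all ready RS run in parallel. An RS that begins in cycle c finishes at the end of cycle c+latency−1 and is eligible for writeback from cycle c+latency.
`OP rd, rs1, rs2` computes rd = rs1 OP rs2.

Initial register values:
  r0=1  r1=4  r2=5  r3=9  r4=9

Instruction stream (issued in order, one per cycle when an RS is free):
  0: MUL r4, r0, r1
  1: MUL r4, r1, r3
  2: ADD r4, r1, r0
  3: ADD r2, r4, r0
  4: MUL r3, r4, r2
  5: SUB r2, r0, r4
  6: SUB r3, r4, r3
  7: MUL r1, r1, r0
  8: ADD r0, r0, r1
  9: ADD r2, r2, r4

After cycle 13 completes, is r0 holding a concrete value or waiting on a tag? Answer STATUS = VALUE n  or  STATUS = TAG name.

STATUS = TAG Add1

cycle 1: issue MUL r4<-Mul1 // r0:1,r1:4,r2:5,r3:9,r4:Mul1
cycle 2: issue MUL r4<-Mul2 // r0:1,r1:4,r2:5,r3:9,r4:Mul2
cycle 3: issue ADD r4<-Add1 // r0:1,r1:4,r2:5,r3:9,r4:Add1
cycle 4: issue ADD r2<-Add2 // r0:1,r1:4,r2:Add2,r3:9,r4:Add1
cycle 5: stall // r0:1,r1:4,r2:Add2,r3:9,r4:Add1
cycle 6: CDB Add1=5; stall // r0:1,r1:4,r2:Add2,r3:9,r4:5
cycle 7: CDB Mul1=4; issue MUL r3<-Mul1 // r0:1,r1:4,r2:Add2,r3:Mul1,r4:5
cycle 8: CDB Mul2=36; issue SUB r2<-Add1 // r0:1,r1:4,r2:Add1,r3:Mul1,r4:5
cycle 9: CDB Add2=6; issue SUB r3<-Add2 // r0:1,r1:4,r2:Add1,r3:Add2,r4:5
cycle 10: issue MUL r1<-Mul2 // r0:1,r1:Mul2,r2:Add1,r3:Add2,r4:5
cycle 11: CDB Add1=-4; issue ADD r0<-Add1 // r0:Add1,r1:Mul2,r2:-4,r3:Add2,r4:5
cycle 12: stall // r0:Add1,r1:Mul2,r2:-4,r3:Add2,r4:5
cycle 13: stall // r0:Add1,r1:Mul2,r2:-4,r3:Add2,r4:5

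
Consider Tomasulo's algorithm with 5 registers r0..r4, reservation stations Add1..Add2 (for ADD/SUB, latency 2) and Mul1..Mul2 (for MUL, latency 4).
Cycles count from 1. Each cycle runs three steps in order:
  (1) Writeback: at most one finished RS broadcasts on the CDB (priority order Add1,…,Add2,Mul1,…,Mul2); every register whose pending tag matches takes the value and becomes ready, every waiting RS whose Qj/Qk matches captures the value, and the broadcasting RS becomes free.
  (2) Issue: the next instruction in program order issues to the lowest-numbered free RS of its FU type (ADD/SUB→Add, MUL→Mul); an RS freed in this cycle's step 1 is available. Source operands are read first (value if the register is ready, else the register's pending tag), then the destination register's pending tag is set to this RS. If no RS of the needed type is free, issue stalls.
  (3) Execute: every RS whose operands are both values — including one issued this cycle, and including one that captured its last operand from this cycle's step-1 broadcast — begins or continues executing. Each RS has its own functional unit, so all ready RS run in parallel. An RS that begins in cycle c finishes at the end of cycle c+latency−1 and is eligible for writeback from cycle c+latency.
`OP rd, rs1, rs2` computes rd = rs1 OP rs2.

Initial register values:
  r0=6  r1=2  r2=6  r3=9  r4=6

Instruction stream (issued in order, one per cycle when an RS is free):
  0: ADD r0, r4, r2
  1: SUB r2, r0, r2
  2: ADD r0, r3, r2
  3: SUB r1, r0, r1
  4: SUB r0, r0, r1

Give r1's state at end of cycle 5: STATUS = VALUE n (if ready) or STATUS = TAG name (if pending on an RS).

cycle 1: issue ADD r0<-Add1 // r0:Add1,r1:2,r2:6,r3:9,r4:6
cycle 2: issue SUB r2<-Add2 // r0:Add1,r1:2,r2:Add2,r3:9,r4:6
cycle 3: CDB Add1=12; issue ADD r0<-Add1 // r0:Add1,r1:2,r2:Add2,r3:9,r4:6
cycle 4: stall // r0:Add1,r1:2,r2:Add2,r3:9,r4:6
cycle 5: CDB Add2=6; issue SUB r1<-Add2 // r0:Add1,r1:Add2,r2:6,r3:9,r4:6

STATUS = TAG Add2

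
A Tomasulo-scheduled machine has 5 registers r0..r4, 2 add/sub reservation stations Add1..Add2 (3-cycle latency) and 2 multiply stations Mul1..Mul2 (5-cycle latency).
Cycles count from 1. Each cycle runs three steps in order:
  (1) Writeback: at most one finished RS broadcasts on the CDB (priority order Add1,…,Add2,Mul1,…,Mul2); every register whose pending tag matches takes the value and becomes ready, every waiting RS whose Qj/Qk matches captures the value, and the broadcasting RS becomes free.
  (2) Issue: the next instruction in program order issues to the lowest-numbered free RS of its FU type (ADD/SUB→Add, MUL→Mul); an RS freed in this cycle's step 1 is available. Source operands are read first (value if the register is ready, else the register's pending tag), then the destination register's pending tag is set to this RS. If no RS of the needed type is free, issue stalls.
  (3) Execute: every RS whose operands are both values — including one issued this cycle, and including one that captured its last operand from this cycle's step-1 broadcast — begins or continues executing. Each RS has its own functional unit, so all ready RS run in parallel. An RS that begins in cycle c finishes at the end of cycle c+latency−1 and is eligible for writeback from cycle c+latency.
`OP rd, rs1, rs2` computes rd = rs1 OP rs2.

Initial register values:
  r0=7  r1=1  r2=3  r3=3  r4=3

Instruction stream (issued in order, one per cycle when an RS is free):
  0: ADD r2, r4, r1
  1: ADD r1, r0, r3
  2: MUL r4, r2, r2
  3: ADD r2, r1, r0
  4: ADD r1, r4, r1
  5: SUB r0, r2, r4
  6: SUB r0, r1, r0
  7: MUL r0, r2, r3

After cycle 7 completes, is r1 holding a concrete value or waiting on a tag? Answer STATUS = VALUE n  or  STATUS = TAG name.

c1: issue ADD r2<-Add1 | r0:7,r1:1,r2:Add1,r3:3,r4:3
c2: issue ADD r1<-Add2 | r0:7,r1:Add2,r2:Add1,r3:3,r4:3
c3: issue MUL r4<-Mul1 | r0:7,r1:Add2,r2:Add1,r3:3,r4:Mul1
c4: CDB Add1=4; issue ADD r2<-Add1 | r0:7,r1:Add2,r2:Add1,r3:3,r4:Mul1
c5: CDB Add2=10; issue ADD r1<-Add2 | r0:7,r1:Add2,r2:Add1,r3:3,r4:Mul1
c6: stall | r0:7,r1:Add2,r2:Add1,r3:3,r4:Mul1
c7: stall | r0:7,r1:Add2,r2:Add1,r3:3,r4:Mul1

STATUS = TAG Add2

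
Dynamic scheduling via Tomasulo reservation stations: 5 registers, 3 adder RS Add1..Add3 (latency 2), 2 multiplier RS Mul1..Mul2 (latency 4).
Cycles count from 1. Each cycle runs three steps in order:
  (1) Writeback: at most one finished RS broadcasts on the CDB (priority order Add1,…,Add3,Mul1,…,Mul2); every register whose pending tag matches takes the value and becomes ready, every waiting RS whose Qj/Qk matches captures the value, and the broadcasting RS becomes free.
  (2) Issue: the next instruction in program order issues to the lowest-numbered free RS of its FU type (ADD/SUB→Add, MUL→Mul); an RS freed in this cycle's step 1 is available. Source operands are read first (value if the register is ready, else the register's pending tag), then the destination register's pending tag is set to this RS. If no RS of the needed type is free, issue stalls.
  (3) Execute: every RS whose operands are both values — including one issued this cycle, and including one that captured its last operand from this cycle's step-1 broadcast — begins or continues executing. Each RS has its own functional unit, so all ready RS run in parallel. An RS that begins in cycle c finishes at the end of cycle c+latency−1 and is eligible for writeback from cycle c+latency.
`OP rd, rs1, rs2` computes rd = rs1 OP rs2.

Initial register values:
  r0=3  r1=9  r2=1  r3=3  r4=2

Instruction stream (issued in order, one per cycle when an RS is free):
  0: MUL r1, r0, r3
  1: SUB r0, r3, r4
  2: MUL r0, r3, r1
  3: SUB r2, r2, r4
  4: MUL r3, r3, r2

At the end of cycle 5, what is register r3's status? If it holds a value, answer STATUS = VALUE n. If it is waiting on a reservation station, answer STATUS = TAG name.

STATUS = TAG Mul1

  c1: issue MUL r1<-Mul1  regs: r0:3,r1:Mul1,r2:1,r3:3,r4:2
  c2: issue SUB r0<-Add1  regs: r0:Add1,r1:Mul1,r2:1,r3:3,r4:2
  c3: issue MUL r0<-Mul2  regs: r0:Mul2,r1:Mul1,r2:1,r3:3,r4:2
  c4: CDB Add1=1; issue SUB r2<-Add1  regs: r0:Mul2,r1:Mul1,r2:Add1,r3:3,r4:2
  c5: CDB Mul1=9; issue MUL r3<-Mul1  regs: r0:Mul2,r1:9,r2:Add1,r3:Mul1,r4:2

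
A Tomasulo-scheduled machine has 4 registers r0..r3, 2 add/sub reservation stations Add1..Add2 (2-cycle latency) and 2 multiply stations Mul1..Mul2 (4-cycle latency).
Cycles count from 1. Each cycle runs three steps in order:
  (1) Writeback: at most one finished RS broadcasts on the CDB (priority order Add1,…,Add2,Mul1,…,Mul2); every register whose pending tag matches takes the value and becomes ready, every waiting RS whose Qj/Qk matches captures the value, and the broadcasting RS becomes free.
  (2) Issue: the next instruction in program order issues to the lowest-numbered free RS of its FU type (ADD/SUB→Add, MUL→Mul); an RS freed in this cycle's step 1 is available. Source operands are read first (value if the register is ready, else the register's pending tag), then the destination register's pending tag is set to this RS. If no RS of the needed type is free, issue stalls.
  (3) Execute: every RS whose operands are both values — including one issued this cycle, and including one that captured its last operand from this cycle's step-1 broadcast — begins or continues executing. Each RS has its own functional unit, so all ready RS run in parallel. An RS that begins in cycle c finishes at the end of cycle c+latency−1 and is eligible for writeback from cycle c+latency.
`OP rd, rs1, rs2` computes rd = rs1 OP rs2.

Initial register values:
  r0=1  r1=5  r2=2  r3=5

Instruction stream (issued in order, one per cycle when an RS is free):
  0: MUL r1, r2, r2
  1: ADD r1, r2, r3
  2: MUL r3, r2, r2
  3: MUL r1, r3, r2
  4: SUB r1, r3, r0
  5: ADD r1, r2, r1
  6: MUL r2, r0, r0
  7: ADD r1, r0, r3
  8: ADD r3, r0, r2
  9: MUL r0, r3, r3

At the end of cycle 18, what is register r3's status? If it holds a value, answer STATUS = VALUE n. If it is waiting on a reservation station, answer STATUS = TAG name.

STATUS = VALUE 2

c1: issue MUL r1<-Mul1 | r0:1,r1:Mul1,r2:2,r3:5
c2: issue ADD r1<-Add1 | r0:1,r1:Add1,r2:2,r3:5
c3: issue MUL r3<-Mul2 | r0:1,r1:Add1,r2:2,r3:Mul2
c4: CDB Add1=7; stall | r0:1,r1:7,r2:2,r3:Mul2
c5: CDB Mul1=4; issue MUL r1<-Mul1 | r0:1,r1:Mul1,r2:2,r3:Mul2
c6: issue SUB r1<-Add1 | r0:1,r1:Add1,r2:2,r3:Mul2
c7: CDB Mul2=4; issue ADD r1<-Add2 | r0:1,r1:Add2,r2:2,r3:4
c8: issue MUL r2<-Mul2 | r0:1,r1:Add2,r2:Mul2,r3:4
c9: CDB Add1=3; issue ADD r1<-Add1 | r0:1,r1:Add1,r2:Mul2,r3:4
c10: stall | r0:1,r1:Add1,r2:Mul2,r3:4
c11: CDB Add1=5; issue ADD r3<-Add1 | r0:1,r1:5,r2:Mul2,r3:Add1
c12: CDB Add2=5; stall | r0:1,r1:5,r2:Mul2,r3:Add1
c13: CDB Mul1=8; issue MUL r0<-Mul1 | r0:Mul1,r1:5,r2:Mul2,r3:Add1
c14: CDB Mul2=1 | r0:Mul1,r1:5,r2:1,r3:Add1
c15: - | r0:Mul1,r1:5,r2:1,r3:Add1
c16: CDB Add1=2 | r0:Mul1,r1:5,r2:1,r3:2
c17: - | r0:Mul1,r1:5,r2:1,r3:2
c18: - | r0:Mul1,r1:5,r2:1,r3:2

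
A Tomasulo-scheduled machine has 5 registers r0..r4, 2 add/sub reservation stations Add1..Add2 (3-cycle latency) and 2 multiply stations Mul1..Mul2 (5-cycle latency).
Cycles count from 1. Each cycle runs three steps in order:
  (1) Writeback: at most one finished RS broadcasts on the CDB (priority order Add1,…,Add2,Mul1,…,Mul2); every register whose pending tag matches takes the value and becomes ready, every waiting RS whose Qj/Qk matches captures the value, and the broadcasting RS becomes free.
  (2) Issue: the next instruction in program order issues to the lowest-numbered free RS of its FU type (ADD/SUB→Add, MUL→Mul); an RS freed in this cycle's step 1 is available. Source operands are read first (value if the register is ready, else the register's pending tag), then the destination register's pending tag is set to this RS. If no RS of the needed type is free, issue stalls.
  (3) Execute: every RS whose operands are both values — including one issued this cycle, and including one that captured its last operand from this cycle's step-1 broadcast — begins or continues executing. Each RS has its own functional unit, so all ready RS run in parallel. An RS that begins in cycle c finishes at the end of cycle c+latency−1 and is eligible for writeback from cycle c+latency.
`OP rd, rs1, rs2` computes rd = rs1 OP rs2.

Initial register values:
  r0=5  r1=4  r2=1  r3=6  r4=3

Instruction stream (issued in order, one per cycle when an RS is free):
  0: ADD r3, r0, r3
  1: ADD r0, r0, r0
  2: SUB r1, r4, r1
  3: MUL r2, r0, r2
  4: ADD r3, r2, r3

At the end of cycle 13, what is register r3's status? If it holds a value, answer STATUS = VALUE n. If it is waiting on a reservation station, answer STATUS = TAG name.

c1: issue ADD r3<-Add1 | r0:5,r1:4,r2:1,r3:Add1,r4:3
c2: issue ADD r0<-Add2 | r0:Add2,r1:4,r2:1,r3:Add1,r4:3
c3: stall | r0:Add2,r1:4,r2:1,r3:Add1,r4:3
c4: CDB Add1=11; issue SUB r1<-Add1 | r0:Add2,r1:Add1,r2:1,r3:11,r4:3
c5: CDB Add2=10; issue MUL r2<-Mul1 | r0:10,r1:Add1,r2:Mul1,r3:11,r4:3
c6: issue ADD r3<-Add2 | r0:10,r1:Add1,r2:Mul1,r3:Add2,r4:3
c7: CDB Add1=-1 | r0:10,r1:-1,r2:Mul1,r3:Add2,r4:3
c8: - | r0:10,r1:-1,r2:Mul1,r3:Add2,r4:3
c9: - | r0:10,r1:-1,r2:Mul1,r3:Add2,r4:3
c10: CDB Mul1=10 | r0:10,r1:-1,r2:10,r3:Add2,r4:3
c11: - | r0:10,r1:-1,r2:10,r3:Add2,r4:3
c12: - | r0:10,r1:-1,r2:10,r3:Add2,r4:3
c13: CDB Add2=21 | r0:10,r1:-1,r2:10,r3:21,r4:3

STATUS = VALUE 21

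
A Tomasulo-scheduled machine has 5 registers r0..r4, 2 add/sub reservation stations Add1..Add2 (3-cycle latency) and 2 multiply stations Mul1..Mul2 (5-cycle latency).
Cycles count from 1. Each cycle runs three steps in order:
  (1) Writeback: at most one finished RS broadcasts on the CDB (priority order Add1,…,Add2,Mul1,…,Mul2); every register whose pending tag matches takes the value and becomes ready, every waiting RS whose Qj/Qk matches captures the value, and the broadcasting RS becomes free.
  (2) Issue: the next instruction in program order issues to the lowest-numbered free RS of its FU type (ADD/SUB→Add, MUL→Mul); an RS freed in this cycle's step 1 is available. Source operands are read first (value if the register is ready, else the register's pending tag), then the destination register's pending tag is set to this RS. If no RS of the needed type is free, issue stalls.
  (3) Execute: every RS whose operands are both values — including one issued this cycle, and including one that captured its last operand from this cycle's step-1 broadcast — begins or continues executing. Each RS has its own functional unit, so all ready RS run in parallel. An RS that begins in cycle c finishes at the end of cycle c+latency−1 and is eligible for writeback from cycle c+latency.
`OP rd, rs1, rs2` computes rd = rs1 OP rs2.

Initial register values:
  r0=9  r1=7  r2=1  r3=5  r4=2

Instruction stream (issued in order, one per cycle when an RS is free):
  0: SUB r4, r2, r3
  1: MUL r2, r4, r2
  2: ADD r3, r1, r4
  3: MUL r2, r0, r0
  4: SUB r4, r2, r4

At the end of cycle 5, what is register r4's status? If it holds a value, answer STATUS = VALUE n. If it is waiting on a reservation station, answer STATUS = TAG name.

cycle 1: issue SUB r4<-Add1 // r0:9,r1:7,r2:1,r3:5,r4:Add1
cycle 2: issue MUL r2<-Mul1 // r0:9,r1:7,r2:Mul1,r3:5,r4:Add1
cycle 3: issue ADD r3<-Add2 // r0:9,r1:7,r2:Mul1,r3:Add2,r4:Add1
cycle 4: CDB Add1=-4; issue MUL r2<-Mul2 // r0:9,r1:7,r2:Mul2,r3:Add2,r4:-4
cycle 5: issue SUB r4<-Add1 // r0:9,r1:7,r2:Mul2,r3:Add2,r4:Add1

STATUS = TAG Add1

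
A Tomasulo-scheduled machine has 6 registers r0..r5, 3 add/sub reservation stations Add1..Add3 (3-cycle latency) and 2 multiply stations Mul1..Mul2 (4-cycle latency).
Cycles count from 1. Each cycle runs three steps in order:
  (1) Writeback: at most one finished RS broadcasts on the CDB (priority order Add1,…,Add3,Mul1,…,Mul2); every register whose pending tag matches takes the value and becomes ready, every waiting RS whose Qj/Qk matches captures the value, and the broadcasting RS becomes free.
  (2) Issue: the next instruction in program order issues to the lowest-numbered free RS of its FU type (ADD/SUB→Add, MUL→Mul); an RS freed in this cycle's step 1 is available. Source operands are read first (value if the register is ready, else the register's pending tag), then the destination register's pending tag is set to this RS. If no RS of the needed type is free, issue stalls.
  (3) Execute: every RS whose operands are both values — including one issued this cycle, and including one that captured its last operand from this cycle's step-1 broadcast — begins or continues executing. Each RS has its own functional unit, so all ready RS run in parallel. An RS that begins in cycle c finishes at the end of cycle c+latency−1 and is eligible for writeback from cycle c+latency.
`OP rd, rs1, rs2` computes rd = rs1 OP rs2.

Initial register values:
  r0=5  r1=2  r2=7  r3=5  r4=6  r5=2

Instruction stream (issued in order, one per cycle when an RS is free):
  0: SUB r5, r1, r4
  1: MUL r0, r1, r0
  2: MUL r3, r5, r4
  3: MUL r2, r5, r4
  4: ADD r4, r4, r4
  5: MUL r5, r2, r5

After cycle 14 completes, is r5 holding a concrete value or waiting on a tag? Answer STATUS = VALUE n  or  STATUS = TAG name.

STATUS = TAG Mul2

  c1: issue SUB r5<-Add1  regs: r0:5,r1:2,r2:7,r3:5,r4:6,r5:Add1
  c2: issue MUL r0<-Mul1  regs: r0:Mul1,r1:2,r2:7,r3:5,r4:6,r5:Add1
  c3: issue MUL r3<-Mul2  regs: r0:Mul1,r1:2,r2:7,r3:Mul2,r4:6,r5:Add1
  c4: CDB Add1=-4; stall  regs: r0:Mul1,r1:2,r2:7,r3:Mul2,r4:6,r5:-4
  c5: stall  regs: r0:Mul1,r1:2,r2:7,r3:Mul2,r4:6,r5:-4
  c6: CDB Mul1=10; issue MUL r2<-Mul1  regs: r0:10,r1:2,r2:Mul1,r3:Mul2,r4:6,r5:-4
  c7: issue ADD r4<-Add1  regs: r0:10,r1:2,r2:Mul1,r3:Mul2,r4:Add1,r5:-4
  c8: CDB Mul2=-24; issue MUL r5<-Mul2  regs: r0:10,r1:2,r2:Mul1,r3:-24,r4:Add1,r5:Mul2
  c9: -  regs: r0:10,r1:2,r2:Mul1,r3:-24,r4:Add1,r5:Mul2
  c10: CDB Add1=12  regs: r0:10,r1:2,r2:Mul1,r3:-24,r4:12,r5:Mul2
  c11: CDB Mul1=-24  regs: r0:10,r1:2,r2:-24,r3:-24,r4:12,r5:Mul2
  c12: -  regs: r0:10,r1:2,r2:-24,r3:-24,r4:12,r5:Mul2
  c13: -  regs: r0:10,r1:2,r2:-24,r3:-24,r4:12,r5:Mul2
  c14: -  regs: r0:10,r1:2,r2:-24,r3:-24,r4:12,r5:Mul2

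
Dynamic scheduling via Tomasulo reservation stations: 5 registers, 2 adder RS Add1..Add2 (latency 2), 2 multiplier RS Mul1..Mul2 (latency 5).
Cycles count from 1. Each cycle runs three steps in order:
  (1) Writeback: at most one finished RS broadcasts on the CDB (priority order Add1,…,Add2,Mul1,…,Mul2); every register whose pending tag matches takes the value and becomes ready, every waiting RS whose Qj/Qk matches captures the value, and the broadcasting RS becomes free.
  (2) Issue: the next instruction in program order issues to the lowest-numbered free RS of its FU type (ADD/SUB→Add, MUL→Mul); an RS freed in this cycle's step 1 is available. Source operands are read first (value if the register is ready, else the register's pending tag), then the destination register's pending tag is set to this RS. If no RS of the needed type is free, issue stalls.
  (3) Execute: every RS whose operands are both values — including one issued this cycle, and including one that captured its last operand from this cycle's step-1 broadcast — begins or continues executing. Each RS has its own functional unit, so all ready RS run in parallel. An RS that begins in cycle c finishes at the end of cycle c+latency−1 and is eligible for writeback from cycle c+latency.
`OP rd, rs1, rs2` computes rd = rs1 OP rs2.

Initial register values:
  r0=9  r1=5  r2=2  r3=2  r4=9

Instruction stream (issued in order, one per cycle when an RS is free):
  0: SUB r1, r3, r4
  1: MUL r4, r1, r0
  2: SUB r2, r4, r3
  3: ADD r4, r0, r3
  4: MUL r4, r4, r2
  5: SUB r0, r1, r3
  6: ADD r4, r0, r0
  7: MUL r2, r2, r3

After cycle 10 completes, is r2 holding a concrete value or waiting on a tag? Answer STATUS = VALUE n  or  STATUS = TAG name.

STATUS = TAG Mul1

  c1: issue SUB r1<-Add1  regs: r0:9,r1:Add1,r2:2,r3:2,r4:9
  c2: issue MUL r4<-Mul1  regs: r0:9,r1:Add1,r2:2,r3:2,r4:Mul1
  c3: CDB Add1=-7; issue SUB r2<-Add1  regs: r0:9,r1:-7,r2:Add1,r3:2,r4:Mul1
  c4: issue ADD r4<-Add2  regs: r0:9,r1:-7,r2:Add1,r3:2,r4:Add2
  c5: issue MUL r4<-Mul2  regs: r0:9,r1:-7,r2:Add1,r3:2,r4:Mul2
  c6: CDB Add2=11; issue SUB r0<-Add2  regs: r0:Add2,r1:-7,r2:Add1,r3:2,r4:Mul2
  c7: stall  regs: r0:Add2,r1:-7,r2:Add1,r3:2,r4:Mul2
  c8: CDB Add2=-9; issue ADD r4<-Add2  regs: r0:-9,r1:-7,r2:Add1,r3:2,r4:Add2
  c9: CDB Mul1=-63; issue MUL r2<-Mul1  regs: r0:-9,r1:-7,r2:Mul1,r3:2,r4:Add2
  c10: CDB Add2=-18  regs: r0:-9,r1:-7,r2:Mul1,r3:2,r4:-18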